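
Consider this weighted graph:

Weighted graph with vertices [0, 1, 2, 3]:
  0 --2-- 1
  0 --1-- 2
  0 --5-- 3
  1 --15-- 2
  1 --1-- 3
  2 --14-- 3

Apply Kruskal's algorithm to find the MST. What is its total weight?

Applying Kruskal's algorithm (sort edges by weight, add if no cycle):
  Add (0,2) w=1
  Add (1,3) w=1
  Add (0,1) w=2
  Skip (0,3) w=5 (creates cycle)
  Skip (2,3) w=14 (creates cycle)
  Skip (1,2) w=15 (creates cycle)
MST weight = 4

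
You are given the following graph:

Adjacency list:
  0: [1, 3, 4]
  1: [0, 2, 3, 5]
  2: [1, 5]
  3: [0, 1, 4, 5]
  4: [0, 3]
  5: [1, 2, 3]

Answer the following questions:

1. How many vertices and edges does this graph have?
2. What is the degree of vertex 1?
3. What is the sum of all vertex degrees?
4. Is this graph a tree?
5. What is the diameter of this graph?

Count: 6 vertices, 9 edges.
Vertex 1 has neighbors [0, 2, 3, 5], degree = 4.
Handshaking lemma: 2 * 9 = 18.
A tree on 6 vertices has 5 edges. This graph has 9 edges (4 extra). Not a tree.
Diameter (longest shortest path) = 3.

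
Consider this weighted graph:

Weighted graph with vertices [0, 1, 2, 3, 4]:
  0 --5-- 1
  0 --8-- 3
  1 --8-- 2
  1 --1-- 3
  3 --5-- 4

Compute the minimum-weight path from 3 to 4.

Using Dijkstra's algorithm from vertex 3:
Shortest path: 3 -> 4
Total weight: 5 = 5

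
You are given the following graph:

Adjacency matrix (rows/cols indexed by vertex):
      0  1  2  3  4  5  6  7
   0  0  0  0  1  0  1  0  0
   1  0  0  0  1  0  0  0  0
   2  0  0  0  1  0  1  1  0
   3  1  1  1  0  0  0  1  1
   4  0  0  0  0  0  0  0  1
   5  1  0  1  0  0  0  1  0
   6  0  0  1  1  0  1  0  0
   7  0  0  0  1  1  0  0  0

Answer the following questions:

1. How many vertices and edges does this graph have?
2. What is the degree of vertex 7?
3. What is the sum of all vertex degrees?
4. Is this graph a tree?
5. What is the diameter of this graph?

Count: 8 vertices, 10 edges.
Vertex 7 has neighbors [3, 4], degree = 2.
Handshaking lemma: 2 * 10 = 20.
A tree on 8 vertices has 7 edges. This graph has 10 edges (3 extra). Not a tree.
Diameter (longest shortest path) = 4.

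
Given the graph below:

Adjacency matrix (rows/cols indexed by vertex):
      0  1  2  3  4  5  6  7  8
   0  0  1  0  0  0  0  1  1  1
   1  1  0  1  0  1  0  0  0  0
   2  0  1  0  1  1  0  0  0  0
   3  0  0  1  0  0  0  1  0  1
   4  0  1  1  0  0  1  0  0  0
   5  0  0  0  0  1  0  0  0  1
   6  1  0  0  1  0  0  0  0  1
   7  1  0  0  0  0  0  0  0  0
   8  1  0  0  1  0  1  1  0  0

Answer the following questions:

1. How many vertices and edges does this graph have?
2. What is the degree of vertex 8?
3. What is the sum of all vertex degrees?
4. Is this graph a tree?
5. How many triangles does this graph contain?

Count: 9 vertices, 13 edges.
Vertex 8 has neighbors [0, 3, 5, 6], degree = 4.
Handshaking lemma: 2 * 13 = 26.
A tree on 9 vertices has 8 edges. This graph has 13 edges (5 extra). Not a tree.
Number of triangles = 3.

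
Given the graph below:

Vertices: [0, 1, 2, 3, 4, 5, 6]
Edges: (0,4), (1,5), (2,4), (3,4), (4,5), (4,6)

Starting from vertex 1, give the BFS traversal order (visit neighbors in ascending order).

BFS from vertex 1 (neighbors processed in ascending order):
Visit order: 1, 5, 4, 0, 2, 3, 6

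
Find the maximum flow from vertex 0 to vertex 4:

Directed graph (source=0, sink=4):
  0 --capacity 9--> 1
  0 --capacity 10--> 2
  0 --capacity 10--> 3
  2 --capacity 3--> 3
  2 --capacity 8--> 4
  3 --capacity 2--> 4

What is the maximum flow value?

Computing max flow:
  Flow on (0->2): 8/10
  Flow on (0->3): 2/10
  Flow on (2->4): 8/8
  Flow on (3->4): 2/2
Maximum flow = 10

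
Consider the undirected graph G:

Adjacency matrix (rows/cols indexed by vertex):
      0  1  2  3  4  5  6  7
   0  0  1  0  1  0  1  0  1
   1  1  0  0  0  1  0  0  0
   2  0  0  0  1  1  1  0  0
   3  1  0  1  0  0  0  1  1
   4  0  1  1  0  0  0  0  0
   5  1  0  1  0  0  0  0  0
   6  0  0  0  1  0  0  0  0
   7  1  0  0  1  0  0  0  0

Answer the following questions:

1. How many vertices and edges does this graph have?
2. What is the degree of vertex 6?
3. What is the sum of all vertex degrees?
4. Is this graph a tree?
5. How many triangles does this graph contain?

Count: 8 vertices, 10 edges.
Vertex 6 has neighbors [3], degree = 1.
Handshaking lemma: 2 * 10 = 20.
A tree on 8 vertices has 7 edges. This graph has 10 edges (3 extra). Not a tree.
Number of triangles = 1.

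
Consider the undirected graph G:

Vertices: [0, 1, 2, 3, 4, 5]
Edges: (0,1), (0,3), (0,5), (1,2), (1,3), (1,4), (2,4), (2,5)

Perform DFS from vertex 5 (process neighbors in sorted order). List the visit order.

DFS from vertex 5 (neighbors processed in ascending order):
Visit order: 5, 0, 1, 2, 4, 3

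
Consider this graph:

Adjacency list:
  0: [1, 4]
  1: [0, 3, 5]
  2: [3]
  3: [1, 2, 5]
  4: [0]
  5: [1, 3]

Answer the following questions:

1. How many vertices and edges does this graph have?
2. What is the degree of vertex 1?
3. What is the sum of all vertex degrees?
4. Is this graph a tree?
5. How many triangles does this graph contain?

Count: 6 vertices, 6 edges.
Vertex 1 has neighbors [0, 3, 5], degree = 3.
Handshaking lemma: 2 * 6 = 12.
A tree on 6 vertices has 5 edges. This graph has 6 edges (1 extra). Not a tree.
Number of triangles = 1.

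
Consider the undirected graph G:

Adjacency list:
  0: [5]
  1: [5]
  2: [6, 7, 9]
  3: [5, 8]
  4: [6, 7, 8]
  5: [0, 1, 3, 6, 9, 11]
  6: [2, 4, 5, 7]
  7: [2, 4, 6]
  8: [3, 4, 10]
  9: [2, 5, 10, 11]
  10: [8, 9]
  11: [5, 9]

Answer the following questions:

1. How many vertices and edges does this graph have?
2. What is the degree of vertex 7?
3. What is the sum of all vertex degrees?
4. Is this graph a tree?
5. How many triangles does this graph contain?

Count: 12 vertices, 17 edges.
Vertex 7 has neighbors [2, 4, 6], degree = 3.
Handshaking lemma: 2 * 17 = 34.
A tree on 12 vertices has 11 edges. This graph has 17 edges (6 extra). Not a tree.
Number of triangles = 3.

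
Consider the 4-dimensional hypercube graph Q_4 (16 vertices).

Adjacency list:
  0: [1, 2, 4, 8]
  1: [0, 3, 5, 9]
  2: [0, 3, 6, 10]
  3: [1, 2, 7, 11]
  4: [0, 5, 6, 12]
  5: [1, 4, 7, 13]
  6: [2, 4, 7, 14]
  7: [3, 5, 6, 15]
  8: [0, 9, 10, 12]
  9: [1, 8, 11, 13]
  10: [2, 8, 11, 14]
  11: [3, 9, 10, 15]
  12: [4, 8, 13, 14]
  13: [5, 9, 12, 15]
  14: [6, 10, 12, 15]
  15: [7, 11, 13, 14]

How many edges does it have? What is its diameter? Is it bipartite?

The 4-dimensional hypercube Q_4 has 16 vertices and each vertex has degree 4.
Total edges = 16 * 4 / 2 = 32.
Diameter = 4 (max Hamming distance between binary labels).
Hypercubes are bipartite (partition by parity of binary representation).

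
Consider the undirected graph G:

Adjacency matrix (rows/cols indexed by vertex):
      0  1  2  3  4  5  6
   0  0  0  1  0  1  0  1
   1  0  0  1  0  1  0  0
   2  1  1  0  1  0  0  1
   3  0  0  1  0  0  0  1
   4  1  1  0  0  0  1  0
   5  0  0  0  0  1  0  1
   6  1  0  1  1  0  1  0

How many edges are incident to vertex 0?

Vertex 0 has neighbors [2, 4, 6], so deg(0) = 3.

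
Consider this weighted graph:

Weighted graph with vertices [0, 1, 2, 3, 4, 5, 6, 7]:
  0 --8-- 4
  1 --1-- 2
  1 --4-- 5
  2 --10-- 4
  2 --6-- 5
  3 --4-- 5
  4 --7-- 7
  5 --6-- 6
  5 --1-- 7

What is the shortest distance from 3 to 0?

Using Dijkstra's algorithm from vertex 3:
Shortest path: 3 -> 5 -> 7 -> 4 -> 0
Total weight: 4 + 1 + 7 + 8 = 20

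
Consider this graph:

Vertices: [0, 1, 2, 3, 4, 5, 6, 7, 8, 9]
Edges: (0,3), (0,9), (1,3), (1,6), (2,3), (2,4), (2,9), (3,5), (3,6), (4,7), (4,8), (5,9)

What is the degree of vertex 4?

Vertex 4 has neighbors [2, 7, 8], so deg(4) = 3.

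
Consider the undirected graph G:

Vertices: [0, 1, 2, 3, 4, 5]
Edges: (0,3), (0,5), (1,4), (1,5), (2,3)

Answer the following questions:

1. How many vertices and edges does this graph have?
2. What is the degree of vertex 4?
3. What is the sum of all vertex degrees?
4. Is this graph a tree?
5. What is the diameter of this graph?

Count: 6 vertices, 5 edges.
Vertex 4 has neighbors [1], degree = 1.
Handshaking lemma: 2 * 5 = 10.
A graph is a tree iff it is connected and has exactly n-1 edges. This graph is connected (all 6 vertices in one component) and has 6-1 = 5 edges. It is a tree.
Diameter (longest shortest path) = 5.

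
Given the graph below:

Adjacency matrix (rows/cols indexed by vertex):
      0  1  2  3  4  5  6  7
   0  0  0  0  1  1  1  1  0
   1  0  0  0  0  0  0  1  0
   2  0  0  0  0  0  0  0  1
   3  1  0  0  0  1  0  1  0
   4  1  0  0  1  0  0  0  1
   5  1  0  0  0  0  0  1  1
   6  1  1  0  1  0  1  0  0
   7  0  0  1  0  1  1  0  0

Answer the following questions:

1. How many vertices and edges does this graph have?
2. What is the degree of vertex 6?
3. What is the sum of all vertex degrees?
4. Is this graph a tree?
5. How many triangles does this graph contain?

Count: 8 vertices, 11 edges.
Vertex 6 has neighbors [0, 1, 3, 5], degree = 4.
Handshaking lemma: 2 * 11 = 22.
A tree on 8 vertices has 7 edges. This graph has 11 edges (4 extra). Not a tree.
Number of triangles = 3.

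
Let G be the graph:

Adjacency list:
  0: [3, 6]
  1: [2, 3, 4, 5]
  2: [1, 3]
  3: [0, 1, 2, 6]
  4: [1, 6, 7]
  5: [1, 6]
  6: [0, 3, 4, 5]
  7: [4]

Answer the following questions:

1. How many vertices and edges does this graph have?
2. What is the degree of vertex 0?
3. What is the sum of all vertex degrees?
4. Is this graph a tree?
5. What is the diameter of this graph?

Count: 8 vertices, 11 edges.
Vertex 0 has neighbors [3, 6], degree = 2.
Handshaking lemma: 2 * 11 = 22.
A tree on 8 vertices has 7 edges. This graph has 11 edges (4 extra). Not a tree.
Diameter (longest shortest path) = 3.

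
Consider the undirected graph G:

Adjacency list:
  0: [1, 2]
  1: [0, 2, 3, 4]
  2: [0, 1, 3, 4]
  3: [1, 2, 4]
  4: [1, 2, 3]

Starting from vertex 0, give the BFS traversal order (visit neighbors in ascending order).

BFS from vertex 0 (neighbors processed in ascending order):
Visit order: 0, 1, 2, 3, 4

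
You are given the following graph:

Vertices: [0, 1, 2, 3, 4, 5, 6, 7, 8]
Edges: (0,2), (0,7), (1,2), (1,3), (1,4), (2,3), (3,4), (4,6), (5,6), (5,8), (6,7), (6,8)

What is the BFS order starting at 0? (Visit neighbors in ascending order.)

BFS from vertex 0 (neighbors processed in ascending order):
Visit order: 0, 2, 7, 1, 3, 6, 4, 5, 8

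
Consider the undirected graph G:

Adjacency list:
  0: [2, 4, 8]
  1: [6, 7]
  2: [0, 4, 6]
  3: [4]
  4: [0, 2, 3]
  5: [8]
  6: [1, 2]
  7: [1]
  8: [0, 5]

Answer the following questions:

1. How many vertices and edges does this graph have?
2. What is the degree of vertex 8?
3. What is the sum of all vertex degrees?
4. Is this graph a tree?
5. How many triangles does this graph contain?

Count: 9 vertices, 9 edges.
Vertex 8 has neighbors [0, 5], degree = 2.
Handshaking lemma: 2 * 9 = 18.
A tree on 9 vertices has 8 edges. This graph has 9 edges (1 extra). Not a tree.
Number of triangles = 1.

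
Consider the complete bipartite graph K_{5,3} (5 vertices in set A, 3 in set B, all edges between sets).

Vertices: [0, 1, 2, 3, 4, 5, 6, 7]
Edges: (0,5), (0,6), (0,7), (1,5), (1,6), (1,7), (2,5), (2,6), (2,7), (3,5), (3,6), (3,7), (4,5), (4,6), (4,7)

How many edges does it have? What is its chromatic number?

K_{5,3} has 5 * 3 = 15 edges.
Bipartite graphs have chromatic number 2 (color each partition differently).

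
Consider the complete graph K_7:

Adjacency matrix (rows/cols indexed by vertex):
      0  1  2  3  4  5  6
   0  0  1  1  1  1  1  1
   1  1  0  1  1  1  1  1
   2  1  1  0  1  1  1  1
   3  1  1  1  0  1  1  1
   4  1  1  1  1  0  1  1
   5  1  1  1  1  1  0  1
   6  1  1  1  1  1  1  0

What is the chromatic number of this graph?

In K_7, every vertex is adjacent to every other vertex.
Each vertex needs a unique color.
Chromatic number = 7.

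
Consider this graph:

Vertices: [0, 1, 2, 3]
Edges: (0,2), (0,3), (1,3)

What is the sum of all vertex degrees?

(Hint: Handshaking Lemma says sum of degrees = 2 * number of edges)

Count edges: 3 edges.
By Handshaking Lemma: sum of degrees = 2 * 3 = 6.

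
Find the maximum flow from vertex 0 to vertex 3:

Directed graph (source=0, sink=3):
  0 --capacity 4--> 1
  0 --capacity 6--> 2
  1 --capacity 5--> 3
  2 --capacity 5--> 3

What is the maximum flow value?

Computing max flow:
  Flow on (0->1): 4/4
  Flow on (0->2): 5/6
  Flow on (1->3): 4/5
  Flow on (2->3): 5/5
Maximum flow = 9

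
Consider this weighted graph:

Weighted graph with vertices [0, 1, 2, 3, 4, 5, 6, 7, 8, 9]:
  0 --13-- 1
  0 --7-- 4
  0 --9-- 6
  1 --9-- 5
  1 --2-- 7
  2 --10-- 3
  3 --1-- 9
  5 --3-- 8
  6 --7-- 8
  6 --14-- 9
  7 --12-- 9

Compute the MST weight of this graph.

Applying Kruskal's algorithm (sort edges by weight, add if no cycle):
  Add (3,9) w=1
  Add (1,7) w=2
  Add (5,8) w=3
  Add (0,4) w=7
  Add (6,8) w=7
  Add (0,6) w=9
  Add (1,5) w=9
  Add (2,3) w=10
  Add (7,9) w=12
  Skip (0,1) w=13 (creates cycle)
  Skip (6,9) w=14 (creates cycle)
MST weight = 60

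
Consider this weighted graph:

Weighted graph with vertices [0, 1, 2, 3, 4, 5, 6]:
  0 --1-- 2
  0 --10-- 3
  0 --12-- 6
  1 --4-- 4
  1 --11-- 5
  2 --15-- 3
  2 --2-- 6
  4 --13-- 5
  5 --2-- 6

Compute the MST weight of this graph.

Applying Kruskal's algorithm (sort edges by weight, add if no cycle):
  Add (0,2) w=1
  Add (2,6) w=2
  Add (5,6) w=2
  Add (1,4) w=4
  Add (0,3) w=10
  Add (1,5) w=11
  Skip (0,6) w=12 (creates cycle)
  Skip (4,5) w=13 (creates cycle)
  Skip (2,3) w=15 (creates cycle)
MST weight = 30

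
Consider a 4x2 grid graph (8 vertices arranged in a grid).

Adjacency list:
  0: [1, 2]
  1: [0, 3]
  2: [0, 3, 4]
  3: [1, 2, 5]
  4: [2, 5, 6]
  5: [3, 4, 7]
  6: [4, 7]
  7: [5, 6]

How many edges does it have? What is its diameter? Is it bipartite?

A 4x2 grid has 6 vertical edges and 4 horizontal edges.
Total edges = 6 + 4 = 10.
Diameter = (4-1) + (2-1) = 4 (corner to opposite corner).
Grid graphs are bipartite (checkerboard coloring).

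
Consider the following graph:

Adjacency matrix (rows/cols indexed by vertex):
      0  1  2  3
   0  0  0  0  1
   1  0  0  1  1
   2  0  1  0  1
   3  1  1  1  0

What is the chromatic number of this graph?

The graph has a maximum clique of size 3 (lower bound on chromatic number).
A valid 3-coloring: {0: 1, 1: 1, 2: 2, 3: 0}.
Chromatic number = 3.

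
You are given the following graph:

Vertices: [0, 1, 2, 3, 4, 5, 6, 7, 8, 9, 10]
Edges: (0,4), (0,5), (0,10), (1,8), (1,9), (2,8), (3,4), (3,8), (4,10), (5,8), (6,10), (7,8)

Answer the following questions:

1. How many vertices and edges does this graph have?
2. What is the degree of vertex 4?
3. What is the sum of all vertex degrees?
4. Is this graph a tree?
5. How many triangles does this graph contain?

Count: 11 vertices, 12 edges.
Vertex 4 has neighbors [0, 3, 10], degree = 3.
Handshaking lemma: 2 * 12 = 24.
A tree on 11 vertices has 10 edges. This graph has 12 edges (2 extra). Not a tree.
Number of triangles = 1.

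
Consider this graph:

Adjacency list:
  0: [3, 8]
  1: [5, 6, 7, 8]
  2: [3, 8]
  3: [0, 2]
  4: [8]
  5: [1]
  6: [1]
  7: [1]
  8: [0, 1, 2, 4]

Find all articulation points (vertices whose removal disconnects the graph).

An articulation point is a vertex whose removal disconnects the graph.
Articulation points: [1, 8]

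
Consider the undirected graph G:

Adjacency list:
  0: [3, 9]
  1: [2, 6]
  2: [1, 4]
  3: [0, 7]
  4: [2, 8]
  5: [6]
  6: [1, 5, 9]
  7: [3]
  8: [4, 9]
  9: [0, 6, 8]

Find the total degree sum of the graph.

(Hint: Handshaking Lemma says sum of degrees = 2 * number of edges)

Count edges: 10 edges.
By Handshaking Lemma: sum of degrees = 2 * 10 = 20.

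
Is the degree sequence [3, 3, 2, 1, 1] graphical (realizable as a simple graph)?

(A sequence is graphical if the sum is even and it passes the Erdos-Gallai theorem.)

Sum of degrees = 10. Sum is even and passes Erdos-Gallai. The sequence IS graphical.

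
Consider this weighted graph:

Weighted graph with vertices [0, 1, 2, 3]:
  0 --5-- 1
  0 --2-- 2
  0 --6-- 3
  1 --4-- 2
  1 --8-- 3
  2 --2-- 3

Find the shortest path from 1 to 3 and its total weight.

Using Dijkstra's algorithm from vertex 1:
Shortest path: 1 -> 2 -> 3
Total weight: 4 + 2 = 6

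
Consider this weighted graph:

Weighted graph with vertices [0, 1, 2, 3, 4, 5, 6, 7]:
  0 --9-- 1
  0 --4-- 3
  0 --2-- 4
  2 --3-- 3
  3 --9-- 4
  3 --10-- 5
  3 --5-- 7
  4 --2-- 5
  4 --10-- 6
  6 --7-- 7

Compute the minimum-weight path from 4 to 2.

Using Dijkstra's algorithm from vertex 4:
Shortest path: 4 -> 0 -> 3 -> 2
Total weight: 2 + 4 + 3 = 9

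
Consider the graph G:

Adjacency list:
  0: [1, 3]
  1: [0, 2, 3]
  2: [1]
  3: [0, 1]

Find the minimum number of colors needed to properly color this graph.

The graph has a maximum clique of size 3 (lower bound on chromatic number).
A valid 3-coloring: {0: 1, 1: 0, 2: 1, 3: 2}.
Chromatic number = 3.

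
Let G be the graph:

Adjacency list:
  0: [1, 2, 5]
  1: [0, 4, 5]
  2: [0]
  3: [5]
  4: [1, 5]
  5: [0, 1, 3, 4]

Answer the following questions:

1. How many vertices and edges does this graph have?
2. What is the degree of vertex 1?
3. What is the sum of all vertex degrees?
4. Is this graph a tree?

Count: 6 vertices, 7 edges.
Vertex 1 has neighbors [0, 4, 5], degree = 3.
Handshaking lemma: 2 * 7 = 14.
A tree on 6 vertices has 5 edges. This graph has 7 edges (2 extra). Not a tree.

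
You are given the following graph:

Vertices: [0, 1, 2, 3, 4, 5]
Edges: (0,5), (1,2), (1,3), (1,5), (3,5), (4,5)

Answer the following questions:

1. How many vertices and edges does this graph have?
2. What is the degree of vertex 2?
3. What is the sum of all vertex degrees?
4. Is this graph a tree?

Count: 6 vertices, 6 edges.
Vertex 2 has neighbors [1], degree = 1.
Handshaking lemma: 2 * 6 = 12.
A tree on 6 vertices has 5 edges. This graph has 6 edges (1 extra). Not a tree.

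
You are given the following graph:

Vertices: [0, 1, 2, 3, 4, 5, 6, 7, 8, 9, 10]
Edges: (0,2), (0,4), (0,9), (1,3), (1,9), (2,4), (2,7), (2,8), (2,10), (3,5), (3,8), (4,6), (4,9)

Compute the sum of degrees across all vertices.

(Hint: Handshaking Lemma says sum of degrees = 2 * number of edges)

Count edges: 13 edges.
By Handshaking Lemma: sum of degrees = 2 * 13 = 26.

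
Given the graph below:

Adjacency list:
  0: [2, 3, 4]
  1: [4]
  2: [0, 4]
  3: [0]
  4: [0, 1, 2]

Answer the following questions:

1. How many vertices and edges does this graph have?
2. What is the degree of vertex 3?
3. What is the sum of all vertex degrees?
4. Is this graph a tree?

Count: 5 vertices, 5 edges.
Vertex 3 has neighbors [0], degree = 1.
Handshaking lemma: 2 * 5 = 10.
A tree on 5 vertices has 4 edges. This graph has 5 edges (1 extra). Not a tree.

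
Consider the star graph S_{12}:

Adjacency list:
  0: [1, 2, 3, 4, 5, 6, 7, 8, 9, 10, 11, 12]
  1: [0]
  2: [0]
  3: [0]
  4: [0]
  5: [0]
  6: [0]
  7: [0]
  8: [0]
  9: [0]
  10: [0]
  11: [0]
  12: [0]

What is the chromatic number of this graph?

S_{12} has one hub adjacent to 12 leaves; leaves are pairwise non-adjacent.
Color the hub 0 and every leaf 1.
Chromatic number = 2.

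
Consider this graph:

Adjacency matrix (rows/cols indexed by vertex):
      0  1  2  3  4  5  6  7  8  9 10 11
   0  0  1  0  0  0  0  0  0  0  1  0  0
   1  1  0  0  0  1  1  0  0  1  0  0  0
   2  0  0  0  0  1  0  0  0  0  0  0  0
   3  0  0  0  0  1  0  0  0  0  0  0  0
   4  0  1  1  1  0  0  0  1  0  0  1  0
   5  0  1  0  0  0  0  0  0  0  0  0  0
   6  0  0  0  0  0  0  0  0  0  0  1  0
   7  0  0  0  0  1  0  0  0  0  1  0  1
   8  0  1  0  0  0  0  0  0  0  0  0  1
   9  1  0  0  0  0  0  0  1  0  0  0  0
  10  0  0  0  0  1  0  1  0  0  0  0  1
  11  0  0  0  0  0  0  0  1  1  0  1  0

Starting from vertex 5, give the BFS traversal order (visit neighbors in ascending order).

BFS from vertex 5 (neighbors processed in ascending order):
Visit order: 5, 1, 0, 4, 8, 9, 2, 3, 7, 10, 11, 6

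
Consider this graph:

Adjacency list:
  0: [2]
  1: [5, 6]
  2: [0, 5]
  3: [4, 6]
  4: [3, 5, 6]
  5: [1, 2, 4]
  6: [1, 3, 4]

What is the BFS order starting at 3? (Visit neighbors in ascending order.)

BFS from vertex 3 (neighbors processed in ascending order):
Visit order: 3, 4, 6, 5, 1, 2, 0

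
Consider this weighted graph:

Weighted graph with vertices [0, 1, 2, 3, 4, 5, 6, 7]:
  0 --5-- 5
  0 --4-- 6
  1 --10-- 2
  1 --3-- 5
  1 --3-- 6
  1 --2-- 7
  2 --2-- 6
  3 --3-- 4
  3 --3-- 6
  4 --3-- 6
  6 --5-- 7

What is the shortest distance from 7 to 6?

Using Dijkstra's algorithm from vertex 7:
Shortest path: 7 -> 6
Total weight: 5 = 5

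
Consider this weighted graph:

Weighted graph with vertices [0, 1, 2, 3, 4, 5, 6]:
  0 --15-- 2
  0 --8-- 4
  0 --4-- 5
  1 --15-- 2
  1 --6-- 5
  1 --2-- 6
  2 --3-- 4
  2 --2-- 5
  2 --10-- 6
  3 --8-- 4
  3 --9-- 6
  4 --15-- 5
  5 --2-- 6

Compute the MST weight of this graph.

Applying Kruskal's algorithm (sort edges by weight, add if no cycle):
  Add (1,6) w=2
  Add (2,5) w=2
  Add (5,6) w=2
  Add (2,4) w=3
  Add (0,5) w=4
  Skip (1,5) w=6 (creates cycle)
  Skip (0,4) w=8 (creates cycle)
  Add (3,4) w=8
  Skip (3,6) w=9 (creates cycle)
  Skip (2,6) w=10 (creates cycle)
  Skip (0,2) w=15 (creates cycle)
  Skip (1,2) w=15 (creates cycle)
  Skip (4,5) w=15 (creates cycle)
MST weight = 21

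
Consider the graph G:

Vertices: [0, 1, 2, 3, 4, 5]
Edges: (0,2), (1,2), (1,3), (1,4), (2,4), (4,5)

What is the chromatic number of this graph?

The graph has a maximum clique of size 3 (lower bound on chromatic number).
A valid 3-coloring: {0: 0, 1: 0, 2: 1, 3: 1, 4: 2, 5: 0}.
Chromatic number = 3.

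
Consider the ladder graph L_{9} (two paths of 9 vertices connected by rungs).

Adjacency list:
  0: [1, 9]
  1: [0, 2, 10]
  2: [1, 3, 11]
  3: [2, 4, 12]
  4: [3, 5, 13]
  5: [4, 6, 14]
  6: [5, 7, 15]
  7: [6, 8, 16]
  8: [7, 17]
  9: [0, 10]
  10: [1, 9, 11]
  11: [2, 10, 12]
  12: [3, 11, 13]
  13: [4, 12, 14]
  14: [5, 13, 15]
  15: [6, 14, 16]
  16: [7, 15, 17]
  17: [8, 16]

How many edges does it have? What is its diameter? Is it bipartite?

Ladder graph L_{9}: 9 rungs + 2 * (9-1) path edges = 9 + 16 = 25 edges.
Diameter = 9.
Ladder graphs are bipartite (alternating coloring along each path).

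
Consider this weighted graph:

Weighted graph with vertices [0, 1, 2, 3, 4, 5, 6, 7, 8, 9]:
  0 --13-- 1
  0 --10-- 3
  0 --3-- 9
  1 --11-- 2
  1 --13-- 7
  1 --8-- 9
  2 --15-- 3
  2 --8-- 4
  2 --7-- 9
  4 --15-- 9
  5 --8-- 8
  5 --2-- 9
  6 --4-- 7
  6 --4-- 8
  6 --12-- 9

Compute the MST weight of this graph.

Applying Kruskal's algorithm (sort edges by weight, add if no cycle):
  Add (5,9) w=2
  Add (0,9) w=3
  Add (6,8) w=4
  Add (6,7) w=4
  Add (2,9) w=7
  Add (1,9) w=8
  Add (2,4) w=8
  Add (5,8) w=8
  Add (0,3) w=10
  Skip (1,2) w=11 (creates cycle)
  Skip (6,9) w=12 (creates cycle)
  Skip (0,1) w=13 (creates cycle)
  Skip (1,7) w=13 (creates cycle)
  Skip (2,3) w=15 (creates cycle)
  Skip (4,9) w=15 (creates cycle)
MST weight = 54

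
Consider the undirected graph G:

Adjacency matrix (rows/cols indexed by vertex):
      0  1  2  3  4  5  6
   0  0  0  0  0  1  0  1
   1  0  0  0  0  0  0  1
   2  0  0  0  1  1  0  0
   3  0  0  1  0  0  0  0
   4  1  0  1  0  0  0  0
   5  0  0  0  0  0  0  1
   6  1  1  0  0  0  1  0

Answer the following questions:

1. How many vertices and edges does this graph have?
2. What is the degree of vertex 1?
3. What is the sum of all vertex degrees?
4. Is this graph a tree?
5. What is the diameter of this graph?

Count: 7 vertices, 6 edges.
Vertex 1 has neighbors [6], degree = 1.
Handshaking lemma: 2 * 6 = 12.
A graph is a tree iff it is connected and has exactly n-1 edges. This graph is connected (all 7 vertices in one component) and has 7-1 = 6 edges. It is a tree.
Diameter (longest shortest path) = 5.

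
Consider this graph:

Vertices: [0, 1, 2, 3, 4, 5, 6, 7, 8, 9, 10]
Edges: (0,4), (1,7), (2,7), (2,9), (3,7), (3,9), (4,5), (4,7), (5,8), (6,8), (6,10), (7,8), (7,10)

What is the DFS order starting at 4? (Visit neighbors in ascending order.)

DFS from vertex 4 (neighbors processed in ascending order):
Visit order: 4, 0, 5, 8, 6, 10, 7, 1, 2, 9, 3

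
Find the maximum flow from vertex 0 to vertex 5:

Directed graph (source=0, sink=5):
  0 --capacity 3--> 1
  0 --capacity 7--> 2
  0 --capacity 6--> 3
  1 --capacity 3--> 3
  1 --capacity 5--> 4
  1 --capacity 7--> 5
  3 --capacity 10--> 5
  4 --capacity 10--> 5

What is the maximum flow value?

Computing max flow:
  Flow on (0->1): 3/3
  Flow on (0->3): 6/6
  Flow on (1->5): 3/7
  Flow on (3->5): 6/10
Maximum flow = 9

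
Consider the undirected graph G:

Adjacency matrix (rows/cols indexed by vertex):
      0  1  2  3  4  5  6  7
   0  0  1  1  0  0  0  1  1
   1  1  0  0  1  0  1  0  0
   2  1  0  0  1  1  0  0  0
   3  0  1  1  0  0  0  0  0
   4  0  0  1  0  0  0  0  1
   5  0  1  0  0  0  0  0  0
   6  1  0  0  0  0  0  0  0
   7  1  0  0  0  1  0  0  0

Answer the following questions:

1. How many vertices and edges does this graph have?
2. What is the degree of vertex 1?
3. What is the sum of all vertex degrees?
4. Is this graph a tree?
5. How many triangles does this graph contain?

Count: 8 vertices, 9 edges.
Vertex 1 has neighbors [0, 3, 5], degree = 3.
Handshaking lemma: 2 * 9 = 18.
A tree on 8 vertices has 7 edges. This graph has 9 edges (2 extra). Not a tree.
Number of triangles = 0.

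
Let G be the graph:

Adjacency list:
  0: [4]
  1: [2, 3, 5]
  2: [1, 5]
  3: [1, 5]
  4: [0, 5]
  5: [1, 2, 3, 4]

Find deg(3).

Vertex 3 has neighbors [1, 5], so deg(3) = 2.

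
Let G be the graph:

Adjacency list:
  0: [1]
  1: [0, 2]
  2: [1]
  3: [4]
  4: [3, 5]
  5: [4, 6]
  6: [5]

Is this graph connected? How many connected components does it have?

Checking connectivity: the graph has 2 connected component(s).
Components: [[0, 1, 2], [3, 4, 5, 6]]. The graph is NOT connected.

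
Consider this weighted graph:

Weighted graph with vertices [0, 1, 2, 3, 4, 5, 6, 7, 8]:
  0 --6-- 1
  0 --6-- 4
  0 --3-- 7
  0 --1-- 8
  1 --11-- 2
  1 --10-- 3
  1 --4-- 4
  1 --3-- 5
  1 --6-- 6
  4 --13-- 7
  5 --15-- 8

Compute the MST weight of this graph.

Applying Kruskal's algorithm (sort edges by weight, add if no cycle):
  Add (0,8) w=1
  Add (0,7) w=3
  Add (1,5) w=3
  Add (1,4) w=4
  Add (0,1) w=6
  Skip (0,4) w=6 (creates cycle)
  Add (1,6) w=6
  Add (1,3) w=10
  Add (1,2) w=11
  Skip (4,7) w=13 (creates cycle)
  Skip (5,8) w=15 (creates cycle)
MST weight = 44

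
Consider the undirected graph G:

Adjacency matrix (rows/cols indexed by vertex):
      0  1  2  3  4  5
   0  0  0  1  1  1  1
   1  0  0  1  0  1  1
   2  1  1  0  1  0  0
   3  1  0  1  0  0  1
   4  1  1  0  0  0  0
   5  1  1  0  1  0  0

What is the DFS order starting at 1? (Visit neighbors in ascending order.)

DFS from vertex 1 (neighbors processed in ascending order):
Visit order: 1, 2, 0, 3, 5, 4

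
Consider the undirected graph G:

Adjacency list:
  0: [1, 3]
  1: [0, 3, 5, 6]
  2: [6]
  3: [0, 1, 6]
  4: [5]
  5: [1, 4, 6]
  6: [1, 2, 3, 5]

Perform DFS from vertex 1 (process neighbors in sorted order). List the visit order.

DFS from vertex 1 (neighbors processed in ascending order):
Visit order: 1, 0, 3, 6, 2, 5, 4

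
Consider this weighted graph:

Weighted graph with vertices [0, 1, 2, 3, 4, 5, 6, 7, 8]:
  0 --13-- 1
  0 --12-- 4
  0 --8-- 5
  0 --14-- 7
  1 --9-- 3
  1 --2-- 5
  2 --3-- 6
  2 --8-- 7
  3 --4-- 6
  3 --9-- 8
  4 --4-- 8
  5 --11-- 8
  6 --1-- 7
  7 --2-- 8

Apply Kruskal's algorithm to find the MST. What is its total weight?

Applying Kruskal's algorithm (sort edges by weight, add if no cycle):
  Add (6,7) w=1
  Add (1,5) w=2
  Add (7,8) w=2
  Add (2,6) w=3
  Add (3,6) w=4
  Add (4,8) w=4
  Add (0,5) w=8
  Skip (2,7) w=8 (creates cycle)
  Add (1,3) w=9
  Skip (3,8) w=9 (creates cycle)
  Skip (5,8) w=11 (creates cycle)
  Skip (0,4) w=12 (creates cycle)
  Skip (0,1) w=13 (creates cycle)
  Skip (0,7) w=14 (creates cycle)
MST weight = 33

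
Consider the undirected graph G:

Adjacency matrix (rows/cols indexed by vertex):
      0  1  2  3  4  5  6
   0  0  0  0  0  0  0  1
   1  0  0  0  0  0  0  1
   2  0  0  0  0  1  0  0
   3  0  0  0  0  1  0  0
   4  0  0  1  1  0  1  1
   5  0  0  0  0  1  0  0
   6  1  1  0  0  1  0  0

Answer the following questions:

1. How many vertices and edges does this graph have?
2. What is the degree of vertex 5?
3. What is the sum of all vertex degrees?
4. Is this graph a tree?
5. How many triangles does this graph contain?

Count: 7 vertices, 6 edges.
Vertex 5 has neighbors [4], degree = 1.
Handshaking lemma: 2 * 6 = 12.
A graph is a tree iff it is connected and has exactly n-1 edges. This graph is connected (all 7 vertices in one component) and has 7-1 = 6 edges. It is a tree.
Number of triangles = 0.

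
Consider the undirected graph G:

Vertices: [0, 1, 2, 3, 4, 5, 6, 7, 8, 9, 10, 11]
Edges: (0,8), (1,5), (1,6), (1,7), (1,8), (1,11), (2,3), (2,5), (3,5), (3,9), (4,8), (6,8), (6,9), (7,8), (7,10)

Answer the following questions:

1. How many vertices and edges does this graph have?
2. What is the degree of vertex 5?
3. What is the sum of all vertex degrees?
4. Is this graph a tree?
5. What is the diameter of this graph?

Count: 12 vertices, 15 edges.
Vertex 5 has neighbors [1, 2, 3], degree = 3.
Handshaking lemma: 2 * 15 = 30.
A tree on 12 vertices has 11 edges. This graph has 15 edges (4 extra). Not a tree.
Diameter (longest shortest path) = 4.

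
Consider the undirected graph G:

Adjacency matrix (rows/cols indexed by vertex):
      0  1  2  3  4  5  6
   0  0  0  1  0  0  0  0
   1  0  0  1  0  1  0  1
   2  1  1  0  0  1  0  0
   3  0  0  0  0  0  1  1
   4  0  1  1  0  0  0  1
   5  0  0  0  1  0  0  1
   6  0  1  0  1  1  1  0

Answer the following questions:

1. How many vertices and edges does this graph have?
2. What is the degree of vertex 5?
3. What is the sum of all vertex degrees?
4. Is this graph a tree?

Count: 7 vertices, 9 edges.
Vertex 5 has neighbors [3, 6], degree = 2.
Handshaking lemma: 2 * 9 = 18.
A tree on 7 vertices has 6 edges. This graph has 9 edges (3 extra). Not a tree.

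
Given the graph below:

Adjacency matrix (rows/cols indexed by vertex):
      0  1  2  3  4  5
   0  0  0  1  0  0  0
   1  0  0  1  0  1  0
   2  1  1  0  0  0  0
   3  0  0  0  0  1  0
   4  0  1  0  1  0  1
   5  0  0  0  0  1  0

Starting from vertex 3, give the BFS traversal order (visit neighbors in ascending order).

BFS from vertex 3 (neighbors processed in ascending order):
Visit order: 3, 4, 1, 5, 2, 0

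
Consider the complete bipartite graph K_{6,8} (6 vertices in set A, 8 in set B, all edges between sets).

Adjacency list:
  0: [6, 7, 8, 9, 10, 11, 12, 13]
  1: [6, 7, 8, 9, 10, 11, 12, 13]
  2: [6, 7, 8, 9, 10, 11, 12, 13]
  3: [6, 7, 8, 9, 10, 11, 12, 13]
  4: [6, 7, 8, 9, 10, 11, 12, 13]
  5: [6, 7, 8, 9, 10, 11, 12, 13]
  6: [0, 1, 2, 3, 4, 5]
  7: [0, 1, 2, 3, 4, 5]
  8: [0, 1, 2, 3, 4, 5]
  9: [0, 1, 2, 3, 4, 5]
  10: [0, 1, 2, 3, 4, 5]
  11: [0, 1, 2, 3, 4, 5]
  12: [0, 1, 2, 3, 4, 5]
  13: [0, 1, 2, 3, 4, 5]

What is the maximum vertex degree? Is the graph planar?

Set-A vertices have degree 8; set-B vertices have degree 6. Maximum degree = max(6,8) = 8.
K_{6,8} contains K_{3,3} as a subgraph (since both sides have >= 3 vertices); by Kuratowski's theorem it is not planar.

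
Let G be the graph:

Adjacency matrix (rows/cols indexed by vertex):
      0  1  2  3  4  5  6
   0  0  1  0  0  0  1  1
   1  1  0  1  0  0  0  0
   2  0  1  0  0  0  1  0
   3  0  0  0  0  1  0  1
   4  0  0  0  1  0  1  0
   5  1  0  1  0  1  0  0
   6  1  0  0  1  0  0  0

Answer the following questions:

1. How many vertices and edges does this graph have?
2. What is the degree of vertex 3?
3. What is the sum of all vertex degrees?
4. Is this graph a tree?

Count: 7 vertices, 8 edges.
Vertex 3 has neighbors [4, 6], degree = 2.
Handshaking lemma: 2 * 8 = 16.
A tree on 7 vertices has 6 edges. This graph has 8 edges (2 extra). Not a tree.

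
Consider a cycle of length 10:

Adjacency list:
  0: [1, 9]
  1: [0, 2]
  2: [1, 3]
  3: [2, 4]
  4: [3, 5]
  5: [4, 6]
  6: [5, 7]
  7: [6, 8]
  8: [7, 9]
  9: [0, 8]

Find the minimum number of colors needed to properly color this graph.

This is an even cycle (C_10). Even cycles are bipartite.
Chromatic number = 2.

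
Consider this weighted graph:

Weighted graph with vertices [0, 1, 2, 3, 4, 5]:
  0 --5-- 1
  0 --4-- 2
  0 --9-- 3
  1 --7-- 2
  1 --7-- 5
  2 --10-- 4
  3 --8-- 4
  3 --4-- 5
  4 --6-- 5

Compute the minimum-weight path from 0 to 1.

Using Dijkstra's algorithm from vertex 0:
Shortest path: 0 -> 1
Total weight: 5 = 5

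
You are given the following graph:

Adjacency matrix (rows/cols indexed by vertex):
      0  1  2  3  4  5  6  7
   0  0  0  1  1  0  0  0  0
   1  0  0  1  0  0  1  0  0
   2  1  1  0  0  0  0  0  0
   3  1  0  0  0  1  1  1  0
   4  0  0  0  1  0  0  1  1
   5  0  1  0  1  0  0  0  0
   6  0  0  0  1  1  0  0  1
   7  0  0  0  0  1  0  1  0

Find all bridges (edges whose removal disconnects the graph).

No bridges found. The graph is 2-edge-connected (no single edge removal disconnects it).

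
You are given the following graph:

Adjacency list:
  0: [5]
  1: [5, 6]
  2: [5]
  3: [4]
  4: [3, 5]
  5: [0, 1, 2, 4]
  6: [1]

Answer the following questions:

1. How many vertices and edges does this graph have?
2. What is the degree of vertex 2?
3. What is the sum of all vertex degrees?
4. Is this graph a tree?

Count: 7 vertices, 6 edges.
Vertex 2 has neighbors [5], degree = 1.
Handshaking lemma: 2 * 6 = 12.
A graph is a tree iff it is connected and has exactly n-1 edges. This graph is connected (all 7 vertices in one component) and has 7-1 = 6 edges. It is a tree.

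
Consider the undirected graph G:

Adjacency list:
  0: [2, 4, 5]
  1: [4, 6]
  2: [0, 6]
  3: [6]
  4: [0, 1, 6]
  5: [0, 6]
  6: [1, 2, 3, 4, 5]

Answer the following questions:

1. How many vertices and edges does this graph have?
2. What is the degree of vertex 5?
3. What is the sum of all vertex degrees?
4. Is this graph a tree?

Count: 7 vertices, 9 edges.
Vertex 5 has neighbors [0, 6], degree = 2.
Handshaking lemma: 2 * 9 = 18.
A tree on 7 vertices has 6 edges. This graph has 9 edges (3 extra). Not a tree.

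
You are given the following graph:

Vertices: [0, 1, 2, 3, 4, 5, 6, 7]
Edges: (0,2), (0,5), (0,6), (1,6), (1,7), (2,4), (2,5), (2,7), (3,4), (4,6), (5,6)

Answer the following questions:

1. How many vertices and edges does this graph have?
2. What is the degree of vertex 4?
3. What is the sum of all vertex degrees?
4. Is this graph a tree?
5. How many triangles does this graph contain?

Count: 8 vertices, 11 edges.
Vertex 4 has neighbors [2, 3, 6], degree = 3.
Handshaking lemma: 2 * 11 = 22.
A tree on 8 vertices has 7 edges. This graph has 11 edges (4 extra). Not a tree.
Number of triangles = 2.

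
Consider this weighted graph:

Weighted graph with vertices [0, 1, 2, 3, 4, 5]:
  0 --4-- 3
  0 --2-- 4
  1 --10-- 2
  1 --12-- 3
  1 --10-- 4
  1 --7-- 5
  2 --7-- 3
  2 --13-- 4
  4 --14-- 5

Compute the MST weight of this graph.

Applying Kruskal's algorithm (sort edges by weight, add if no cycle):
  Add (0,4) w=2
  Add (0,3) w=4
  Add (1,5) w=7
  Add (2,3) w=7
  Add (1,4) w=10
  Skip (1,2) w=10 (creates cycle)
  Skip (1,3) w=12 (creates cycle)
  Skip (2,4) w=13 (creates cycle)
  Skip (4,5) w=14 (creates cycle)
MST weight = 30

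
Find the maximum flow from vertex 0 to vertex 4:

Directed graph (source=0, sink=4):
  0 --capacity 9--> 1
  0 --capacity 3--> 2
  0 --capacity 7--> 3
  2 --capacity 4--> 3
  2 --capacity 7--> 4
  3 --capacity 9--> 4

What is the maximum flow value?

Computing max flow:
  Flow on (0->2): 3/3
  Flow on (0->3): 7/7
  Flow on (2->4): 3/7
  Flow on (3->4): 7/9
Maximum flow = 10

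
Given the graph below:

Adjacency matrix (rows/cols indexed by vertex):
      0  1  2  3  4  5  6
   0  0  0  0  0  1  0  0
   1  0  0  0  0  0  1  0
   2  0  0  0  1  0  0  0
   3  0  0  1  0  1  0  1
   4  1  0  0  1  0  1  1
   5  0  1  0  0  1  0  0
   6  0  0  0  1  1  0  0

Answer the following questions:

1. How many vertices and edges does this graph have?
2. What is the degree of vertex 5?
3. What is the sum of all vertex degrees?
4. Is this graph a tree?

Count: 7 vertices, 7 edges.
Vertex 5 has neighbors [1, 4], degree = 2.
Handshaking lemma: 2 * 7 = 14.
A tree on 7 vertices has 6 edges. This graph has 7 edges (1 extra). Not a tree.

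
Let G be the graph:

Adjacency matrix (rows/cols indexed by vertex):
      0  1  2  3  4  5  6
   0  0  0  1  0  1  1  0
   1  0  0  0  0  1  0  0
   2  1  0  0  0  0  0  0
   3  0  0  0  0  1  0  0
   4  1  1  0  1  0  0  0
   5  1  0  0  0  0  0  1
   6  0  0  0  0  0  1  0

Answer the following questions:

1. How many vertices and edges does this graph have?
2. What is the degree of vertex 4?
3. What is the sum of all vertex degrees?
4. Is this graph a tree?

Count: 7 vertices, 6 edges.
Vertex 4 has neighbors [0, 1, 3], degree = 3.
Handshaking lemma: 2 * 6 = 12.
A graph is a tree iff it is connected and has exactly n-1 edges. This graph is connected (all 7 vertices in one component) and has 7-1 = 6 edges. It is a tree.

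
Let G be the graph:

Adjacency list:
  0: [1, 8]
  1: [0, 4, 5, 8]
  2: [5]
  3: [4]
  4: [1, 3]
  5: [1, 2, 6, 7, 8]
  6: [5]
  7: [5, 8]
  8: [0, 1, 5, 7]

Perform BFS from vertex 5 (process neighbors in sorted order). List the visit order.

BFS from vertex 5 (neighbors processed in ascending order):
Visit order: 5, 1, 2, 6, 7, 8, 0, 4, 3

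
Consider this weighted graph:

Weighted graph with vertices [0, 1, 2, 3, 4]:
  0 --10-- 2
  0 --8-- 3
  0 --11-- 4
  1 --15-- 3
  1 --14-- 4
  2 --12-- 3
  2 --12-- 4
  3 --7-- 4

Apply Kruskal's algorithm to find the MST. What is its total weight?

Applying Kruskal's algorithm (sort edges by weight, add if no cycle):
  Add (3,4) w=7
  Add (0,3) w=8
  Add (0,2) w=10
  Skip (0,4) w=11 (creates cycle)
  Skip (2,4) w=12 (creates cycle)
  Skip (2,3) w=12 (creates cycle)
  Add (1,4) w=14
  Skip (1,3) w=15 (creates cycle)
MST weight = 39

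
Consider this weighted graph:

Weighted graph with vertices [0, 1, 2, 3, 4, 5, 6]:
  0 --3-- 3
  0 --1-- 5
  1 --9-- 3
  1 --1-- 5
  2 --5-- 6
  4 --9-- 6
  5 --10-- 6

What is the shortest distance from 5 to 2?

Using Dijkstra's algorithm from vertex 5:
Shortest path: 5 -> 6 -> 2
Total weight: 10 + 5 = 15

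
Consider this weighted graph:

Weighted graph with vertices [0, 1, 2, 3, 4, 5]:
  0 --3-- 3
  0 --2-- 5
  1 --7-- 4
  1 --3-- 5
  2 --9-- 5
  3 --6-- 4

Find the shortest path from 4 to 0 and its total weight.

Using Dijkstra's algorithm from vertex 4:
Shortest path: 4 -> 3 -> 0
Total weight: 6 + 3 = 9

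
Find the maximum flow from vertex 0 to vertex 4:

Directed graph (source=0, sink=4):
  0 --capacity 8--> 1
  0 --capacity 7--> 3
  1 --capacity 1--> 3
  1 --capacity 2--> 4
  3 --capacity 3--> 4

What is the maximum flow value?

Computing max flow:
  Flow on (0->1): 3/8
  Flow on (0->3): 2/7
  Flow on (1->3): 1/1
  Flow on (1->4): 2/2
  Flow on (3->4): 3/3
Maximum flow = 5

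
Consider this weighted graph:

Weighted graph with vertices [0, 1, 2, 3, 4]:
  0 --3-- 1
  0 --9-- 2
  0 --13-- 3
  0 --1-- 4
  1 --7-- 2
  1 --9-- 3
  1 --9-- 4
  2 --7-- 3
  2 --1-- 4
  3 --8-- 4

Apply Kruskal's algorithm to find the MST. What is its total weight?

Applying Kruskal's algorithm (sort edges by weight, add if no cycle):
  Add (0,4) w=1
  Add (2,4) w=1
  Add (0,1) w=3
  Skip (1,2) w=7 (creates cycle)
  Add (2,3) w=7
  Skip (3,4) w=8 (creates cycle)
  Skip (0,2) w=9 (creates cycle)
  Skip (1,3) w=9 (creates cycle)
  Skip (1,4) w=9 (creates cycle)
  Skip (0,3) w=13 (creates cycle)
MST weight = 12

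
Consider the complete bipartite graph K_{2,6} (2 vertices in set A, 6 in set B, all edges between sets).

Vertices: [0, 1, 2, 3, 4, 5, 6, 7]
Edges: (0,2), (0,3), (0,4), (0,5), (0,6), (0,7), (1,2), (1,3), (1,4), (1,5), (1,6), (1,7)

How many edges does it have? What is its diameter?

K_{2,6} has 2 * 6 = 12 edges.
Any vertex reaches any opposite-side vertex in 1 step; same-side vertices reach in 2 steps via any opposite-side vertex.
Diameter = 2.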